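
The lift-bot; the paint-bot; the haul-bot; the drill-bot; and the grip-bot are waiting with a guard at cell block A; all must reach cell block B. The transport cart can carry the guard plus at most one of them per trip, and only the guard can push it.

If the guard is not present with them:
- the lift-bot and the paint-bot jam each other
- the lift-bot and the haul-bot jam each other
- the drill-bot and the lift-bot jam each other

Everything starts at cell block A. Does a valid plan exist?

Following every safe sequence of crossings from the start, the most of the 5 that can be at cell block B as the transport cart arrives there on crossings 1, 3, 5 is 1, 2, 3 respectively; the best ever achieved is 3 of 5.
From crossing 7 on, no configuration arises that was not already reachable earlier: only 18 distinct safe configurations (who is on which side, and where the transport cart is) can ever be reached, none of them has everyone across, and every continuation just revisits them. So no valid plan exists.

No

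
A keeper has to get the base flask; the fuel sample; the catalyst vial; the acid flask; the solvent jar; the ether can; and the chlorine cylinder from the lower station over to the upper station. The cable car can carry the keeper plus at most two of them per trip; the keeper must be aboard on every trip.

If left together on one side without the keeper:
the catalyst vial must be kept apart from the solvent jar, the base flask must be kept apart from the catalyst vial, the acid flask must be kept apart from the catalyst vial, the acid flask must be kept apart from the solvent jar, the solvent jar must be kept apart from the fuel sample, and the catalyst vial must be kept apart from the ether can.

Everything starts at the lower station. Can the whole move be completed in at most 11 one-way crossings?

Yes

Yes — this plan uses 11 crossings (≤ 11):
1. Keeper goes to the upper station with the catalyst vial and the solvent jar.
2. Keeper goes back to the lower station with the catalyst vial.
3. Keeper goes to the upper station with the base flask and the catalyst vial.
4. Keeper goes back to the lower station with the catalyst vial.
5. Keeper goes to the upper station with the catalyst vial and the ether can.
6. Keeper goes back to the lower station with the catalyst vial.
7. Keeper goes to the upper station with the acid flask and the fuel sample.
8. Keeper goes back to the lower station with the solvent jar.
9. Keeper goes to the upper station with the catalyst vial and the chlorine cylinder.
10. Keeper goes back to the lower station with the catalyst vial.
11. Keeper goes to the upper station with the catalyst vial and the solvent jar.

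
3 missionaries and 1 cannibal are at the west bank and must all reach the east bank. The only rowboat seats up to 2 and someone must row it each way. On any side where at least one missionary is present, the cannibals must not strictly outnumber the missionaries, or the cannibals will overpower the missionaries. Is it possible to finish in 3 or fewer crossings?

No

Counting alone: each trip to the east bank takes at most 2 across and each return brings at least 1 back, so after t trips out (and t−1 returns) at most 2t − (t−1) of the 4 are across; that first reaches 4 at t = 3, so at least 5 crossings are needed.
Since 3 < 5, 3 crossings cannot be enough. (The shortest complete plan in fact takes 5:)
1. 1 missionary and 1 cannibal → the east bank.  (the west bank: 2M 0C; the east bank: 1M 1C)
2. 1 cannibal ← the west bank.  (the west bank: 2M 1C; the east bank: 1M 0C)
3. 1 missionary and 1 cannibal → the east bank.  (the west bank: 1M 0C; the east bank: 2M 1C)
4. 1 cannibal ← the west bank.  (the west bank: 1M 1C; the east bank: 2M 0C)
5. 1 missionary and 1 cannibal → the east bank.  (the west bank: 0M 0C; the east bank: 3M 1C)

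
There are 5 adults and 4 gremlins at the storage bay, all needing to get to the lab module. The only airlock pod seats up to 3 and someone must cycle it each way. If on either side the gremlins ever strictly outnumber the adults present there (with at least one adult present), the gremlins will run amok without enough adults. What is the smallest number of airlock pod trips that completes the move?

Counting alone: each trip to the lab module takes at most 3 across and each return brings at least 1 back, so after t trips out (and t−1 returns) at most 3t − (t−1) of the 9 are across; that first reaches 9 at t = 4, so at least 7 crossings are needed.
The plan below uses exactly 7 crossings, so it is optimal:
1. 3 gremlins → the lab module.  (the storage bay: 5A 1G; the lab module: 0A 3G)
2. 1 gremlin ← the storage bay.  (the storage bay: 5A 2G; the lab module: 0A 2G)
3. 3 adults → the lab module.  (the storage bay: 2A 2G; the lab module: 3A 2G)
4. 1 adult ← the storage bay.  (the storage bay: 3A 2G; the lab module: 2A 2G)
5. 2 adults and 1 gremlin → the lab module.  (the storage bay: 1A 1G; the lab module: 4A 3G)
6. 1 adult ← the storage bay.  (the storage bay: 2A 1G; the lab module: 3A 3G)
7. 2 adults and 1 gremlin → the lab module.  (the storage bay: 0A 0G; the lab module: 5A 4G)

7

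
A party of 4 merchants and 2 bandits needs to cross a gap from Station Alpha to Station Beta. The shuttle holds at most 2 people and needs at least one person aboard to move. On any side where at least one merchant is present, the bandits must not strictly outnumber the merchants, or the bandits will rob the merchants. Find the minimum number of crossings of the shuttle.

9

Counting alone: each trip to Station Beta takes at most 2 across and each return brings at least 1 back, so after t trips out (and t−1 returns) at most 2t − (t−1) of the 6 are across; that first reaches 6 at t = 5, so at least 9 crossings are needed.
The plan below uses exactly 9 crossings, so it is optimal:
1. 2 bandits → Station Beta.  (Station Alpha: 4M 0B; Station Beta: 0M 2B)
2. 1 bandit ← Station Alpha.  (Station Alpha: 4M 1B; Station Beta: 0M 1B)
3. 2 merchants → Station Beta.  (Station Alpha: 2M 1B; Station Beta: 2M 1B)
4. 1 bandit ← Station Alpha.  (Station Alpha: 2M 2B; Station Beta: 2M 0B)
5. 2 bandits → Station Beta.  (Station Alpha: 2M 0B; Station Beta: 2M 2B)
6. 1 bandit ← Station Alpha.  (Station Alpha: 2M 1B; Station Beta: 2M 1B)
7. 1 merchant and 1 bandit → Station Beta.  (Station Alpha: 1M 0B; Station Beta: 3M 2B)
8. 1 bandit ← Station Alpha.  (Station Alpha: 1M 1B; Station Beta: 3M 1B)
9. 1 merchant and 1 bandit → Station Beta.  (Station Alpha: 0M 0B; Station Beta: 4M 2B)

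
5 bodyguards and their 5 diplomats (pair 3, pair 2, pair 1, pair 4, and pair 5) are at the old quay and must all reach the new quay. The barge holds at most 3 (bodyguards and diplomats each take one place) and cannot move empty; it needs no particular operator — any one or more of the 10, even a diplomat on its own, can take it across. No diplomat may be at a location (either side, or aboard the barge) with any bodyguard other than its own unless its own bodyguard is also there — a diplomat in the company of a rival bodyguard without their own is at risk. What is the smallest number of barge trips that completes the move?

11

Counting alone: each trip to the new quay takes at most 3 across and each return brings at least 1 back, so after t trips out (and t−1 returns) at most 3t − (t−1) of the 10 are across; that first reaches 10 at t = 5, so at least 9 crossings are needed.
The safety rule pushes this higher. Following every safe sequence of crossings, the most of the 10 that can be at the new quay as the barge arrives there on crossing 9 is 9 — never all 10.
So no plan with fewer than 11 crossings exists, and this one achieves 11:
1. bodyguard 3 and diplomat 3 cross → the new quay.
2. bodyguard 3 crosses ← the old quay.
3. diplomat 1, diplomat 2, and diplomat 4 cross → the new quay.
4. diplomat 3 crosses ← the old quay.
5. bodyguard 1, bodyguard 2, and bodyguard 4 cross → the new quay.
6. bodyguard 2 and diplomat 2 cross ← the old quay.
7. bodyguard 2, bodyguard 3, and bodyguard 5 cross → the new quay.
8. diplomat 1 crosses ← the old quay.
9. diplomat 2 and diplomat 3 cross → the new quay.
10. diplomat 3 crosses ← the old quay.
11. diplomat 1, diplomat 3, and diplomat 5 cross → the new quay.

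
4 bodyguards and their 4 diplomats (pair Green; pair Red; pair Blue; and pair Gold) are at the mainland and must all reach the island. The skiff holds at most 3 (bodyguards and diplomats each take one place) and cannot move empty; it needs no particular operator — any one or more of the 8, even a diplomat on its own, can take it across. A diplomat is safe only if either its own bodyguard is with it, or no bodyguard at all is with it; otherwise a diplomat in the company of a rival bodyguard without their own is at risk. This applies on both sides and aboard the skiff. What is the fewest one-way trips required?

9

Counting alone: each trip to the island takes at most 3 across and each return brings at least 1 back, so after t trips out (and t−1 returns) at most 3t − (t−1) of the 8 are across; that first reaches 8 at t = 4, so at least 7 crossings are needed.
The safety rule pushes this higher. Following every safe sequence of crossings, the most of the 8 that can be at the island as the skiff arrives there on crossing 7 is 7 — never all 8.
So no plan with fewer than 9 crossings exists, and this one achieves 9:
1. bodyguard Green and diplomat Green cross → the island.
2. bodyguard Green crosses ← the mainland.
3. bodyguard Green, bodyguard Red, and diplomat Red cross → the island.
4. bodyguard Green and diplomat Green cross ← the mainland.
5. bodyguard Blue, bodyguard Gold, and bodyguard Green cross → the island.
6. diplomat Red crosses ← the mainland.
7. diplomat Green and diplomat Red cross → the island.
8. diplomat Green crosses ← the mainland.
9. diplomat Blue, diplomat Gold, and diplomat Green cross → the island.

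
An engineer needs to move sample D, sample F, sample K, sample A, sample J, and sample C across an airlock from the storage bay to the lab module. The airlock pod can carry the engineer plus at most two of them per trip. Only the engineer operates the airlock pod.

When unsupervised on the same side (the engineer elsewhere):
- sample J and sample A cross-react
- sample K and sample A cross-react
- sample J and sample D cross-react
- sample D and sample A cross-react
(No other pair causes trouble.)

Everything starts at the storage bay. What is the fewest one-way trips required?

Counting alone: the engineer can take at most 2 across per trip to the lab module, so moving all 6 needs at least 3 loaded trips out, with a return between consecutive ones — at least 5 crossings.
The safety rule pushes this higher. Following every safe sequence of crossings, the most of the 6 that can be at the lab module as the airlock pod arrives there on crossings 5, 7 is 4, 5 respectively — never all 6.
So no plan with fewer than 9 crossings exists, and this one achieves 9:
1. Engineer goes to the lab module with sample A and sample D.  [the storage bay: sample C, sample F, sample J, sample K | the lab module: sample A, sample D]
2. Engineer goes back to the storage bay with sample D.  [the storage bay: sample C, sample D, sample F, sample J, sample K | the lab module: sample A]
3. Engineer goes to the lab module with sample D and sample F.  [the storage bay: sample C, sample J, sample K | the lab module: sample A, sample D, sample F]
4. Engineer goes back to the storage bay with sample D.  [the storage bay: sample C, sample D, sample J, sample K | the lab module: sample A, sample F]
5. Engineer goes to the lab module with sample D and sample K.  [the storage bay: sample C, sample J | the lab module: sample A, sample D, sample F, sample K]
6. Engineer goes back to the storage bay with sample A.  [the storage bay: sample A, sample C, sample J | the lab module: sample D, sample F, sample K]
7. Engineer goes to the lab module with sample A and sample C.  [the storage bay: sample J | the lab module: sample A, sample C, sample D, sample F, sample K]
8. Engineer goes back to the storage bay with sample A.  [the storage bay: sample A, sample J | the lab module: sample C, sample D, sample F, sample K]
9. Engineer goes to the lab module with sample A and sample J.  [the storage bay: — | the lab module: sample A, sample C, sample D, sample F, sample J, sample K]

9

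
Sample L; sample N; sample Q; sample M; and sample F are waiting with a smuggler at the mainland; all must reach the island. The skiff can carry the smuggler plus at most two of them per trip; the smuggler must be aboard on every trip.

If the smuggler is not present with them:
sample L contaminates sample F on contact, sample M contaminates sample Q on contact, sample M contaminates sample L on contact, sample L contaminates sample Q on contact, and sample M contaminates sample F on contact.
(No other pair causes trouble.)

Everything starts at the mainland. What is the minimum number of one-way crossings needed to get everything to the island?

7

Counting alone: the smuggler can take at most 2 across per trip to the island, so moving all 5 needs at least 3 loaded trips out, with a return between consecutive ones — at least 5 crossings.
The safety rule pushes this higher. Following every safe sequence of crossings, the most of the 5 that can be at the island as the skiff arrives there on crossing 5 is 4 — never all 5.
So no plan with fewer than 7 crossings exists, and this one achieves 7:
1. Smuggler goes to the island with sample L and sample M.  [the mainland: sample F, sample N, sample Q | the island: sample L, sample M]
2. Smuggler goes back to the mainland with sample L.  [the mainland: sample F, sample L, sample N, sample Q | the island: sample M]
3. Smuggler goes to the island with sample L and sample N.  [the mainland: sample F, sample Q | the island: sample L, sample M, sample N]
4. Smuggler goes back to the mainland with sample L.  [the mainland: sample F, sample L, sample Q | the island: sample M, sample N]
5. Smuggler goes to the island with sample F and sample Q.  [the mainland: sample L | the island: sample F, sample M, sample N, sample Q]
6. Smuggler goes back to the mainland with sample M.  [the mainland: sample L, sample M | the island: sample F, sample N, sample Q]
7. Smuggler goes to the island with sample L and sample M.  [the mainland: — | the island: sample F, sample L, sample M, sample N, sample Q]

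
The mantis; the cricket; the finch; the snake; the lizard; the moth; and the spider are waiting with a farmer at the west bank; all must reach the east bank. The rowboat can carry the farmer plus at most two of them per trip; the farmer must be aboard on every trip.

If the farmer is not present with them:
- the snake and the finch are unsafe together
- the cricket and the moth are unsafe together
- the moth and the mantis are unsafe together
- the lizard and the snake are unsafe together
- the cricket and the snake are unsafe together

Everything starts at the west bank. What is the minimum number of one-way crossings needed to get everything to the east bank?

Counting alone: the farmer can take at most 2 across per trip to the east bank, so moving all 7 needs at least 4 loaded trips out, with a return between consecutive ones — at least 7 crossings.
The safety rule pushes this higher. Following every safe sequence of crossings, the most of the 7 that can be at the east bank as the rowboat arrives there on crossing 7 is 6 — never all 7.
So no plan with fewer than 9 crossings exists, and this one achieves 9:
1. Farmer goes to the east bank with the moth and the snake.  [the west bank: the cricket, the finch, the lizard, the mantis, the spider | the east bank: the moth, the snake]
2. Farmer goes back to the west bank alone.  [the west bank: the cricket, the finch, the lizard, the mantis, the spider | the east bank: the moth, the snake]
3. Farmer goes to the east bank with the mantis.  [the west bank: the cricket, the finch, the lizard, the spider | the east bank: the mantis, the moth, the snake]
4. Farmer goes back to the west bank with the moth.  [the west bank: the cricket, the finch, the lizard, the moth, the spider | the east bank: the mantis, the snake]
5. Farmer goes to the east bank with the cricket and the finch.  [the west bank: the lizard, the moth, the spider | the east bank: the cricket, the finch, the mantis, the snake]
6. Farmer goes back to the west bank with the snake.  [the west bank: the lizard, the moth, the snake, the spider | the east bank: the cricket, the finch, the mantis]
7. Farmer goes to the east bank with the lizard and the spider.  [the west bank: the moth, the snake | the east bank: the cricket, the finch, the lizard, the mantis, the spider]
8. Farmer goes back to the west bank alone.  [the west bank: the moth, the snake | the east bank: the cricket, the finch, the lizard, the mantis, the spider]
9. Farmer goes to the east bank with the moth and the snake.  [the west bank: — | the east bank: the cricket, the finch, the lizard, the mantis, the moth, the snake, the spider]

9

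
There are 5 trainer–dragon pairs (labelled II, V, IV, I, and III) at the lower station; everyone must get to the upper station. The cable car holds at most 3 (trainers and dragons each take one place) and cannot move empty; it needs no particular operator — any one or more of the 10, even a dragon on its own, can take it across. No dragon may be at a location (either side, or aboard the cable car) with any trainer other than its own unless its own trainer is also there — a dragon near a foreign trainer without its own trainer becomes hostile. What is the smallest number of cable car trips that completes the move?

11

Counting alone: each trip to the upper station takes at most 3 across and each return brings at least 1 back, so after t trips out (and t−1 returns) at most 3t − (t−1) of the 10 are across; that first reaches 10 at t = 5, so at least 9 crossings are needed.
The safety rule pushes this higher. Following every safe sequence of crossings, the most of the 10 that can be at the upper station as the cable car arrives there on crossing 9 is 9 — never all 10.
So no plan with fewer than 11 crossings exists, and this one achieves 11:
1. dragon II and trainer II cross → the upper station.
2. trainer II crosses ← the lower station.
3. dragon I, dragon IV, and dragon V cross → the upper station.
4. dragon II crosses ← the lower station.
5. trainer I, trainer IV, and trainer V cross → the upper station.
6. dragon V and trainer V cross ← the lower station.
7. trainer II, trainer III, and trainer V cross → the upper station.
8. dragon IV crosses ← the lower station.
9. dragon II and dragon V cross → the upper station.
10. dragon II crosses ← the lower station.
11. dragon II, dragon III, and dragon IV cross → the upper station.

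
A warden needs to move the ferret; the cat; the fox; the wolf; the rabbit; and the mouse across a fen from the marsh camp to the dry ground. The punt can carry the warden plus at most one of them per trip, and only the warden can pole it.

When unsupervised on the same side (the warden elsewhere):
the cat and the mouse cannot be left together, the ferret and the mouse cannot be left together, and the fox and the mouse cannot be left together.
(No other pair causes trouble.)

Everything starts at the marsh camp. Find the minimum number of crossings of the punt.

impossible

Following every safe sequence of crossings from the start, the most of the 6 that can be at the dry ground as the punt arrives there on crossings 1, 3, 5, 7 is 1, 2, 3, 4 respectively; the best ever achieved is 4 of 6.
From crossing 9 on, no configuration arises that was not already reachable earlier: only 36 distinct safe configurations (who is on which side, and where the punt is) can ever be reached, none of them has everyone across, and every continuation just revisits them. So no valid plan exists.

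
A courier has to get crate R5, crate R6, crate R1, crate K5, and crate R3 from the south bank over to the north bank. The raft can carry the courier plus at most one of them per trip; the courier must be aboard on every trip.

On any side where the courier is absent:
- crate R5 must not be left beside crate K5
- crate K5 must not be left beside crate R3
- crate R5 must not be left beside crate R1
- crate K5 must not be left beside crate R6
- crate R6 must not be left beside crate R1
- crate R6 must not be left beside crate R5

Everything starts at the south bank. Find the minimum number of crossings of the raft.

Whatever the first load, the items left behind include a forbidden pair without the courier. No opening move is safe, so no plan exists.

impossible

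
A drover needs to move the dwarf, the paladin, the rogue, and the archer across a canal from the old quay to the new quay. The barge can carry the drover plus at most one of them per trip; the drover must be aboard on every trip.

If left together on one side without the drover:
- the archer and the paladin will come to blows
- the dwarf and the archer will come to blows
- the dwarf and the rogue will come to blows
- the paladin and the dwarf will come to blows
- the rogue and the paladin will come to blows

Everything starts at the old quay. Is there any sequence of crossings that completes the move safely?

Whatever the first load, the items left behind include a forbidden pair without the drover. No opening move is safe, so no plan exists.

No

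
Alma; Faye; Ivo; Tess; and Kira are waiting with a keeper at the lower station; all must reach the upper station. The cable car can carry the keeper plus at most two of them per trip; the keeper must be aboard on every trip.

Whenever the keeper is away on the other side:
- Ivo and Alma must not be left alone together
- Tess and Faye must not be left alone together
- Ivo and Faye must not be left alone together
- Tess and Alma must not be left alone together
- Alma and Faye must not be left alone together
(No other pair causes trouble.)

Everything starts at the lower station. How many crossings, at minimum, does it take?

7

Counting alone: the keeper can take at most 2 across per trip to the upper station, so moving all 5 needs at least 3 loaded trips out, with a return between consecutive ones — at least 5 crossings.
The safety rule pushes this higher. Following every safe sequence of crossings, the most of the 5 that can be at the upper station as the cable car arrives there on crossing 5 is 4 — never all 5.
So no plan with fewer than 7 crossings exists, and this one achieves 7:
1. Keeper goes to the upper station with Alma and Faye.  [the lower station: Ivo, Kira, Tess | the upper station: Alma, Faye]
2. Keeper goes back to the lower station with Alma.  [the lower station: Alma, Ivo, Kira, Tess | the upper station: Faye]
3. Keeper goes to the upper station with Alma and Kira.  [the lower station: Ivo, Tess | the upper station: Alma, Faye, Kira]
4. Keeper goes back to the lower station with Alma.  [the lower station: Alma, Ivo, Tess | the upper station: Faye, Kira]
5. Keeper goes to the upper station with Ivo and Tess.  [the lower station: Alma | the upper station: Faye, Ivo, Kira, Tess]
6. Keeper goes back to the lower station with Faye.  [the lower station: Alma, Faye | the upper station: Ivo, Kira, Tess]
7. Keeper goes to the upper station with Alma and Faye.  [the lower station: — | the upper station: Alma, Faye, Ivo, Kira, Tess]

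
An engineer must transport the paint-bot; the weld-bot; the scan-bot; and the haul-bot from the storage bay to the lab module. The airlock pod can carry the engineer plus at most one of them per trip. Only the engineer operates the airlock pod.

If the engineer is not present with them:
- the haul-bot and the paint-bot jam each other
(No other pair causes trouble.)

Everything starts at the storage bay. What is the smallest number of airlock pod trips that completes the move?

Counting alone: the engineer can take at most 1 across per trip to the lab module, so moving all 4 needs at least 4 loaded trips out, with a return between consecutive ones — at least 7 crossings.
The plan below uses exactly 7 crossings, so it is optimal:
1. Engineer goes to the lab module with the paint-bot.  [the storage bay: the haul-bot, the scan-bot, the weld-bot | the lab module: the paint-bot]
2. Engineer goes back to the storage bay alone.  [the storage bay: the haul-bot, the scan-bot, the weld-bot | the lab module: the paint-bot]
3. Engineer goes to the lab module with the weld-bot.  [the storage bay: the haul-bot, the scan-bot | the lab module: the paint-bot, the weld-bot]
4. Engineer goes back to the storage bay alone.  [the storage bay: the haul-bot, the scan-bot | the lab module: the paint-bot, the weld-bot]
5. Engineer goes to the lab module with the scan-bot.  [the storage bay: the haul-bot | the lab module: the paint-bot, the scan-bot, the weld-bot]
6. Engineer goes back to the storage bay alone.  [the storage bay: the haul-bot | the lab module: the paint-bot, the scan-bot, the weld-bot]
7. Engineer goes to the lab module with the haul-bot.  [the storage bay: — | the lab module: the haul-bot, the paint-bot, the scan-bot, the weld-bot]

7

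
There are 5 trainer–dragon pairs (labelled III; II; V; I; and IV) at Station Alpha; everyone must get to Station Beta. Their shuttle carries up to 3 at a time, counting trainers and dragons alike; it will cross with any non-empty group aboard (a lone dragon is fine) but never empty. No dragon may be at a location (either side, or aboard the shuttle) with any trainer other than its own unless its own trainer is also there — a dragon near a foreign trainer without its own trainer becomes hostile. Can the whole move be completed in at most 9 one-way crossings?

No

Counting alone: each trip to Station Beta takes at most 3 across and each return brings at least 1 back, so after t trips out (and t−1 returns) at most 3t − (t−1) of the 10 are across; that first reaches 10 at t = 5, so at least 9 crossings are needed.
The safety rule pushes this higher. Following every safe sequence of crossings, the most of the 10 that can be at Station Beta as the shuttle arrives there on crossing 9 is 9 — never all 10.
So the move cannot be finished within 9 crossings. (The shortest complete plan takes 11:)
1. dragon III and trainer III cross → Station Beta.
2. trainer III crosses ← Station Alpha.
3. dragon I, dragon II, and dragon V cross → Station Beta.
4. dragon III crosses ← Station Alpha.
5. trainer I, trainer II, and trainer V cross → Station Beta.
6. dragon II and trainer II cross ← Station Alpha.
7. trainer II, trainer III, and trainer IV cross → Station Beta.
8. dragon V crosses ← Station Alpha.
9. dragon II and dragon III cross → Station Beta.
10. dragon III crosses ← Station Alpha.
11. dragon III, dragon IV, and dragon V cross → Station Beta.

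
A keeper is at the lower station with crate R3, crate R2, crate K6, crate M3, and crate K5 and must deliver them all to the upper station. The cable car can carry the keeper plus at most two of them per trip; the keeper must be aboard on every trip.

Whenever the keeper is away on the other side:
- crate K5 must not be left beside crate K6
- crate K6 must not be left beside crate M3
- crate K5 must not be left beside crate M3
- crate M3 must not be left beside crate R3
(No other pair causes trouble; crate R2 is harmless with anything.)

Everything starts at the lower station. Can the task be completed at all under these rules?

1. Keeper goes to the upper station with crate K6 and crate M3.  [the lower station: crate K5, crate R2, crate R3 | the upper station: crate K6, crate M3]
2. Keeper goes back to the lower station with crate K6.  [the lower station: crate K5, crate K6, crate R2, crate R3 | the upper station: crate M3]
3. Keeper goes to the upper station with crate K6 and crate R3.  [the lower station: crate K5, crate R2 | the upper station: crate K6, crate M3, crate R3]
4. Keeper goes back to the lower station with crate M3.  [the lower station: crate K5, crate M3, crate R2 | the upper station: crate K6, crate R3]
5. Keeper goes to the upper station with crate M3 and crate R2.  [the lower station: crate K5 | the upper station: crate K6, crate M3, crate R2, crate R3]
6. Keeper goes back to the lower station with crate M3.  [the lower station: crate K5, crate M3 | the upper station: crate K6, crate R2, crate R3]
7. Keeper goes to the upper station with crate K5 and crate M3.  [the lower station: — | the upper station: crate K5, crate K6, crate M3, crate R2, crate R3]

Yes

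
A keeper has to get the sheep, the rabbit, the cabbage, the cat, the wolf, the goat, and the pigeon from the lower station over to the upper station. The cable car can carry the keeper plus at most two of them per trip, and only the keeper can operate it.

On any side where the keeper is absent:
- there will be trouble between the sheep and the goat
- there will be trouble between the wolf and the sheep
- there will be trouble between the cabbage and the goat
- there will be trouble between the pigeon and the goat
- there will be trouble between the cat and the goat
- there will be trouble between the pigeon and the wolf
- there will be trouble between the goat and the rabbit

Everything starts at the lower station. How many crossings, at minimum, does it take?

9

Counting alone: the keeper can take at most 2 across per trip to the upper station, so moving all 7 needs at least 4 loaded trips out, with a return between consecutive ones — at least 7 crossings.
The safety rule pushes this higher. Following every safe sequence of crossings, the most of the 7 that can be at the upper station as the cable car arrives there on crossing 7 is 6 — never all 7.
So no plan with fewer than 9 crossings exists, and this one achieves 9:
1. Keeper goes to the upper station with the goat and the wolf.
2. Keeper goes back to the lower station alone.
3. Keeper goes to the upper station with the rabbit and the sheep.
4. Keeper goes back to the lower station with the goat and the wolf.
5. Keeper goes to the upper station with the goat and the pigeon.
6. Keeper goes back to the lower station with the goat.
7. Keeper goes to the upper station with the cabbage and the cat.
8. Keeper goes back to the lower station alone.
9. Keeper goes to the upper station with the goat and the wolf.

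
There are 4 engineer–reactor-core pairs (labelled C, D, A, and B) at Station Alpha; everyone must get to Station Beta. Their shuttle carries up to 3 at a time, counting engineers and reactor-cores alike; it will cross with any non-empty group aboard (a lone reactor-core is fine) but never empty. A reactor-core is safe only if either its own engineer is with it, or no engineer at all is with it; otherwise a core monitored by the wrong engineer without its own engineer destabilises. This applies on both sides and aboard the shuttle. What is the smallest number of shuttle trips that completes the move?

Counting alone: each trip to Station Beta takes at most 3 across and each return brings at least 1 back, so after t trips out (and t−1 returns) at most 3t − (t−1) of the 8 are across; that first reaches 8 at t = 4, so at least 7 crossings are needed.
The safety rule pushes this higher. Following every safe sequence of crossings, the most of the 8 that can be at Station Beta as the shuttle arrives there on crossing 7 is 7 — never all 8.
So no plan with fewer than 9 crossings exists, and this one achieves 9:
1. engineer C and reactor-core C cross → Station Beta.
2. engineer C crosses ← Station Alpha.
3. engineer C, engineer D, and reactor-core D cross → Station Beta.
4. engineer C and reactor-core C cross ← Station Alpha.
5. engineer A, engineer B, and engineer C cross → Station Beta.
6. reactor-core D crosses ← Station Alpha.
7. reactor-core C and reactor-core D cross → Station Beta.
8. reactor-core C crosses ← Station Alpha.
9. reactor-core A, reactor-core B, and reactor-core C cross → Station Beta.

9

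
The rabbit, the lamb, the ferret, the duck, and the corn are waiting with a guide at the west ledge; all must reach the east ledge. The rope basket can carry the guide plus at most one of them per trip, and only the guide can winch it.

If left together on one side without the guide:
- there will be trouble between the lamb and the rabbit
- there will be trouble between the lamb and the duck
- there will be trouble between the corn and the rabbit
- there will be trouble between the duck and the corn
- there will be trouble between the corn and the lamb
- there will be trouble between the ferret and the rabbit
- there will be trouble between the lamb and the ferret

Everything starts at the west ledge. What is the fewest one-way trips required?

impossible

Whatever the first load, the items left behind include a forbidden pair without the guide. No opening move is safe, so no plan exists.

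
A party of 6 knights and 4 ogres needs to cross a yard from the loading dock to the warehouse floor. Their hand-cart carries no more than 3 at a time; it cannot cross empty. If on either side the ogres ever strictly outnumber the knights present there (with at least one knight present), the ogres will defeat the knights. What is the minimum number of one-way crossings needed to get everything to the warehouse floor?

Counting alone: each trip to the warehouse floor takes at most 3 across and each return brings at least 1 back, so after t trips out (and t−1 returns) at most 3t − (t−1) of the 10 are across; that first reaches 10 at t = 5, so at least 9 crossings are needed.
The plan below uses exactly 9 crossings, so it is optimal:
1. 2 ogres → the warehouse floor.  (the loading dock: 6K 2O; the warehouse floor: 0K 2O)
2. 1 ogre ← the loading dock.  (the loading dock: 6K 3O; the warehouse floor: 0K 1O)
3. 3 ogres → the warehouse floor.  (the loading dock: 6K 0O; the warehouse floor: 0K 4O)
4. 1 ogre ← the loading dock.  (the loading dock: 6K 1O; the warehouse floor: 0K 3O)
5. 3 knights → the warehouse floor.  (the loading dock: 3K 1O; the warehouse floor: 3K 3O)
6. 1 ogre ← the loading dock.  (the loading dock: 3K 2O; the warehouse floor: 3K 2O)
7. 1 knight and 2 ogres → the warehouse floor.  (the loading dock: 2K 0O; the warehouse floor: 4K 4O)
8. 1 ogre ← the loading dock.  (the loading dock: 2K 1O; the warehouse floor: 4K 3O)
9. 2 knights and 1 ogre → the warehouse floor.  (the loading dock: 0K 0O; the warehouse floor: 6K 4O)

9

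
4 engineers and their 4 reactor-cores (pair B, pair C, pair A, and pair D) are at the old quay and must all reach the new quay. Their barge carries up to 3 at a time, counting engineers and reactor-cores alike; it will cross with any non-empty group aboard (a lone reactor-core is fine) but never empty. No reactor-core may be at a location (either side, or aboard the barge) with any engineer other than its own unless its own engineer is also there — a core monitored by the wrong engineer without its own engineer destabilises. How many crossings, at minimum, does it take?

9

Counting alone: each trip to the new quay takes at most 3 across and each return brings at least 1 back, so after t trips out (and t−1 returns) at most 3t − (t−1) of the 8 are across; that first reaches 8 at t = 4, so at least 7 crossings are needed.
The safety rule pushes this higher. Following every safe sequence of crossings, the most of the 8 that can be at the new quay as the barge arrives there on crossing 7 is 7 — never all 8.
So no plan with fewer than 9 crossings exists, and this one achieves 9:
1. engineer B and reactor-core B cross → the new quay.
2. engineer B crosses ← the old quay.
3. engineer B, engineer C, and reactor-core C cross → the new quay.
4. engineer B and reactor-core B cross ← the old quay.
5. engineer A, engineer B, and engineer D cross → the new quay.
6. reactor-core C crosses ← the old quay.
7. reactor-core B and reactor-core C cross → the new quay.
8. reactor-core B crosses ← the old quay.
9. reactor-core A, reactor-core B, and reactor-core D cross → the new quay.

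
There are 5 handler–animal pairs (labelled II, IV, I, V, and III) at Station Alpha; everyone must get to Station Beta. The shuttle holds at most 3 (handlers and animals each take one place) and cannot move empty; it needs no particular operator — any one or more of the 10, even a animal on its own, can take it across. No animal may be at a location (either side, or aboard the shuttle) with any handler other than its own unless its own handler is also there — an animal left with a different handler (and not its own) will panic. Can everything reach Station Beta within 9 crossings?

No

Counting alone: each trip to Station Beta takes at most 3 across and each return brings at least 1 back, so after t trips out (and t−1 returns) at most 3t − (t−1) of the 10 are across; that first reaches 10 at t = 5, so at least 9 crossings are needed.
The safety rule pushes this higher. Following every safe sequence of crossings, the most of the 10 that can be at Station Beta as the shuttle arrives there on crossing 9 is 9 — never all 10.
So the move cannot be finished within 9 crossings. (The shortest complete plan takes 11:)
1. animal II and handler II cross → Station Beta.
2. handler II crosses ← Station Alpha.
3. animal I, animal IV, and animal V cross → Station Beta.
4. animal II crosses ← Station Alpha.
5. handler I, handler IV, and handler V cross → Station Beta.
6. animal IV and handler IV cross ← Station Alpha.
7. handler II, handler III, and handler IV cross → Station Beta.
8. animal I crosses ← Station Alpha.
9. animal II and animal IV cross → Station Beta.
10. animal II crosses ← Station Alpha.
11. animal I, animal II, and animal III cross → Station Beta.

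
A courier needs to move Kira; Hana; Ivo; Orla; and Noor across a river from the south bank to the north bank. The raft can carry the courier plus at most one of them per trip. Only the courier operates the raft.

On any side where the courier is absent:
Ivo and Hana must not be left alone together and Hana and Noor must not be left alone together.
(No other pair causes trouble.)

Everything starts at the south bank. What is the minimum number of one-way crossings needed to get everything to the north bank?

11

Counting alone: the courier can take at most 1 across per trip to the north bank, so moving all 5 needs at least 5 loaded trips out, with a return between consecutive ones — at least 9 crossings.
The safety rule pushes this higher. Following every safe sequence of crossings, the most of the 5 that can be at the north bank as the raft arrives there on crossing 9 is 4 — never all 5.
So no plan with fewer than 11 crossings exists, and this one achieves 11:
1. Courier goes to the north bank with Hana.  [the south bank: Ivo, Kira, Noor, Orla | the north bank: Hana]
2. Courier goes back to the south bank alone.  [the south bank: Ivo, Kira, Noor, Orla | the north bank: Hana]
3. Courier goes to the north bank with Kira.  [the south bank: Ivo, Noor, Orla | the north bank: Hana, Kira]
4. Courier goes back to the south bank alone.  [the south bank: Ivo, Noor, Orla | the north bank: Hana, Kira]
5. Courier goes to the north bank with Ivo.  [the south bank: Noor, Orla | the north bank: Hana, Ivo, Kira]
6. Courier goes back to the south bank with Hana.  [the south bank: Hana, Noor, Orla | the north bank: Ivo, Kira]
7. Courier goes to the north bank with Noor.  [the south bank: Hana, Orla | the north bank: Ivo, Kira, Noor]
8. Courier goes back to the south bank alone.  [the south bank: Hana, Orla | the north bank: Ivo, Kira, Noor]
9. Courier goes to the north bank with Orla.  [the south bank: Hana | the north bank: Ivo, Kira, Noor, Orla]
10. Courier goes back to the south bank alone.  [the south bank: Hana | the north bank: Ivo, Kira, Noor, Orla]
11. Courier goes to the north bank with Hana.  [the south bank: — | the north bank: Hana, Ivo, Kira, Noor, Orla]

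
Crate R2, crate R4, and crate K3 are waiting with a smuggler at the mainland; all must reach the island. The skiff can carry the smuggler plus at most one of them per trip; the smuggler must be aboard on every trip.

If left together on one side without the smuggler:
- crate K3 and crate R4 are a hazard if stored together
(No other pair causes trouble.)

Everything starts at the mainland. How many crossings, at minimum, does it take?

Counting alone: the smuggler can take at most 1 across per trip to the island, so moving all 3 needs at least 3 loaded trips out, with a return between consecutive ones — at least 5 crossings.
The plan below uses exactly 5 crossings, so it is optimal:
1. Smuggler goes to the island with crate R4.
2. Smuggler goes back to the mainland alone.
3. Smuggler goes to the island with crate R2.
4. Smuggler goes back to the mainland alone.
5. Smuggler goes to the island with crate K3.

5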